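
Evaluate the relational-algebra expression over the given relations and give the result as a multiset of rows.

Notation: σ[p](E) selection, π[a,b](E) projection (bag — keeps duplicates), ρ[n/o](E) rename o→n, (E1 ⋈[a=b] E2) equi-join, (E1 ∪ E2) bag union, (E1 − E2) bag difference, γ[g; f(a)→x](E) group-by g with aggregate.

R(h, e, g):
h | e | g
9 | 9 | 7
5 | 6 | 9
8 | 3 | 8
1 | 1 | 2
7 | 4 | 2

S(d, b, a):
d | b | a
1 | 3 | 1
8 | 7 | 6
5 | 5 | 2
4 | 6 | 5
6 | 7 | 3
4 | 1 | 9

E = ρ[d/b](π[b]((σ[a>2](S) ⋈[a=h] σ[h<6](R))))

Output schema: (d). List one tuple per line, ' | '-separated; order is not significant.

Per-node cardinality:
  S → 6
  σ[a>2](S) → 4
  R → 5
  σ[h<6](R) → 2
  (σ[a>2](S) ⋈[a=h] σ[h<6](R)) → 1
  π[b]((σ[a>2](S) ⋈[a=h] σ[h<6](R))) → 1
  ρ[d/b](π[b]((σ[a>2](S) ⋈[a=h] σ[h<6](R)))) → 1

== RESULT ==
d
6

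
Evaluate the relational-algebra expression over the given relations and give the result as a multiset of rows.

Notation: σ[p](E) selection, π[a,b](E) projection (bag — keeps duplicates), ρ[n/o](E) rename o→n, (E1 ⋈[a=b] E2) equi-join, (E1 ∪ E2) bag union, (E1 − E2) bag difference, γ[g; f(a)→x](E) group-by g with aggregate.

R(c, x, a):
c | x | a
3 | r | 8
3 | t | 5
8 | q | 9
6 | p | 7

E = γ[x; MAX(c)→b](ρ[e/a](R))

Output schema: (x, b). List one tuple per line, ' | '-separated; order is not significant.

Row counts bottom-up:
  R → 4
  ρ[e/a](R) → 4
  γ[x; MAX(c)→b](ρ[e/a](R)) → 4

== RESULT ==
x | b
p | 6
q | 8
r | 3
t | 3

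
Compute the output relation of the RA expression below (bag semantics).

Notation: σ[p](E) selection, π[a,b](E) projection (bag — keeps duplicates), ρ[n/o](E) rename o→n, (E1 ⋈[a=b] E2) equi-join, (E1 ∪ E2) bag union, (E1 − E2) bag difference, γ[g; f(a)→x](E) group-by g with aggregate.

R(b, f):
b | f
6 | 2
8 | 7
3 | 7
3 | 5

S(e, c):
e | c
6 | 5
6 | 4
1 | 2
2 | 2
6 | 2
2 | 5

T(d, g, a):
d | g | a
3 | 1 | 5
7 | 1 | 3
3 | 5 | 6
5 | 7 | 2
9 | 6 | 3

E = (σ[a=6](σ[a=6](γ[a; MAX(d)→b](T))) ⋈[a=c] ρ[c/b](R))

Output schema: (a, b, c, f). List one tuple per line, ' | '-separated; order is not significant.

Stepwise |·|:
  T → 5
  γ[a; MAX(d)→b](T) → 4
  σ[a=6](γ[a; MAX(d)→b](T)) → 1
  σ[a=6](σ[a=6](γ[a; MAX(d)→b](T))) → 1
  R → 4
  ρ[c/b](R) → 4
  (σ[a=6](σ[a=6](γ[a; MAX(d)→b](T))) ⋈[a=c] ρ[c/b](R)) → 1

== RESULT ==
a | b | c | f
6 | 3 | 6 | 2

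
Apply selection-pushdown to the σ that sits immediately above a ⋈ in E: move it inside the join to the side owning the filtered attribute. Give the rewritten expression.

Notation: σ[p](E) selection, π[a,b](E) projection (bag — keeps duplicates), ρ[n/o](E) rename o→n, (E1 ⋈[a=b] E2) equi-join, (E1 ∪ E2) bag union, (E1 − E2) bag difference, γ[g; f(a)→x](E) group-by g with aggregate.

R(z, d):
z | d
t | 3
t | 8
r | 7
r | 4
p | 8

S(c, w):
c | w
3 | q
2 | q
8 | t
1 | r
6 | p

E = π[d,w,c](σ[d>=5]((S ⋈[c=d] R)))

σ filters on d, owned by the right side.
E' = π[d,w,c]((S ⋈[c=d] σ[d>=5](R)))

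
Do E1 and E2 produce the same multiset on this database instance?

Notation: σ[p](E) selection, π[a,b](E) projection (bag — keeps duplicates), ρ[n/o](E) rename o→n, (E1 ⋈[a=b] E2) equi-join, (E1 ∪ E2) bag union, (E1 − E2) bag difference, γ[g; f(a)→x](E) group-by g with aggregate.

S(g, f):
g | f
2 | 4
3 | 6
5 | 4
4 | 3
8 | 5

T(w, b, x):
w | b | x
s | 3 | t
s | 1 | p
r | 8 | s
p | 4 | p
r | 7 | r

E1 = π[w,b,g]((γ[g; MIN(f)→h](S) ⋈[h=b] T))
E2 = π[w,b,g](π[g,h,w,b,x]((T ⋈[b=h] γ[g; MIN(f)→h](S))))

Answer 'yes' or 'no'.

E1 per-node cardinality:
  S → 5
  γ[g; MIN(f)→h](S) → 5
  T → 5
  (γ[g; MIN(f)→h](S) ⋈[h=b] T) → 3
  π[w,b,g]((γ[g; MIN(f)→h](S) ⋈[h=b] T)) → 3
E2 per-node cardinality:
  T → 5
  S → 5
  γ[g; MIN(f)→h](S) → 5
  (T ⋈[b=h] γ[g; MIN(f)→h](S)) → 3
  π[g,h,w,b,x]((T ⋈[b=h] γ[g; MIN(f)→h](S))) → 3
  π[w,b,g](π[g,h,w,b,x]((T ⋈[b=h] γ[g; MIN(f)→h](S)))) → 3

E1 and E2 produce the same multiset:
w | b | g
p | 4 | 2
p | 4 | 5
s | 3 | 4

yes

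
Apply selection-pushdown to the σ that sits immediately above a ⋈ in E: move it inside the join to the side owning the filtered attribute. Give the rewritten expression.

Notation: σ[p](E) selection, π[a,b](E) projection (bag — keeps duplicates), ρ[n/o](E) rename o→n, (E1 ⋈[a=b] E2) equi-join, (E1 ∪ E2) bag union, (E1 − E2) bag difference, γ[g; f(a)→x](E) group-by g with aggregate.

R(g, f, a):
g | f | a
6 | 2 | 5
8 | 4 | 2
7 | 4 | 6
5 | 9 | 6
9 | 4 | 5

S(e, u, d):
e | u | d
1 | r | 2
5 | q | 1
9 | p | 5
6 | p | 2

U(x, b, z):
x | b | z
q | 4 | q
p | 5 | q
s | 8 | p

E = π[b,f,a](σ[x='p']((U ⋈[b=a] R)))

σ filters on x, owned by the left side.
E' = π[b,f,a]((σ[x='p'](U) ⋈[b=a] R))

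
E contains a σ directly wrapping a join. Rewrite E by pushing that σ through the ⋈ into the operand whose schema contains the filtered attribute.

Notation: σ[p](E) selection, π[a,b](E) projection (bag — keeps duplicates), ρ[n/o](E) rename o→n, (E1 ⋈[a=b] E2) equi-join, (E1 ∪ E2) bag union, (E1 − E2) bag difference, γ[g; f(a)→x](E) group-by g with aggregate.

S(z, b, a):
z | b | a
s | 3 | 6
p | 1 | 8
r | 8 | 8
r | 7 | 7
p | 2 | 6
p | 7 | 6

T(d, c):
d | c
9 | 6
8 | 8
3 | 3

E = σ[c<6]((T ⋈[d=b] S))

σ filters on c, owned by the left side.
E' = (σ[c<6](T) ⋈[d=b] S)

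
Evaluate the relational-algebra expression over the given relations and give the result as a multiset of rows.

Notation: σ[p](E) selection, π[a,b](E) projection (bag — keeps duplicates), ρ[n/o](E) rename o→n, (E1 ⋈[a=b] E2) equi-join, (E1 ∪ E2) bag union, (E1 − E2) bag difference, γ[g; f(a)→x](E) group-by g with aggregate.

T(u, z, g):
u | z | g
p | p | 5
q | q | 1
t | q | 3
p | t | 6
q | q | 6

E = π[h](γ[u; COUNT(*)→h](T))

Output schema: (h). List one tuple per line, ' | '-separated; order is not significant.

Per-node cardinality:
  T → 5
  γ[u; COUNT(*)→h](T) → 3
  π[h](γ[u; COUNT(*)→h](T)) → 3

== RESULT ==
h
1
2
2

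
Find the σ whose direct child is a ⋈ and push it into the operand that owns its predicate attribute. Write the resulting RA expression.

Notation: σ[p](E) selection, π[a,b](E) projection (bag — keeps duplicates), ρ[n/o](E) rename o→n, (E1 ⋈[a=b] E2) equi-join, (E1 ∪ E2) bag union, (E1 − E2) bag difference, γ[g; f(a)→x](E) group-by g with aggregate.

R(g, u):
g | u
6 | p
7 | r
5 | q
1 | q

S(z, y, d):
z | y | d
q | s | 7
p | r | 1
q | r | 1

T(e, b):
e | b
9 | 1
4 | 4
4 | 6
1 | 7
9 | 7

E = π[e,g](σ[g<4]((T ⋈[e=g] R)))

σ filters on g, owned by the right side.
E' = π[e,g]((T ⋈[e=g] σ[g<4](R)))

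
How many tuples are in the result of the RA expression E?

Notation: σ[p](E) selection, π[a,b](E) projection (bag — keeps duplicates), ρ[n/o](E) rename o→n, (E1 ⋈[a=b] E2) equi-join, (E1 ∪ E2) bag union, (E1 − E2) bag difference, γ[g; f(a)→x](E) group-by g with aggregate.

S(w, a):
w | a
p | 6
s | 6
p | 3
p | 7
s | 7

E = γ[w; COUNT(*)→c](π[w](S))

Row counts bottom-up:
  S → 5
  π[w](S) → 5
  γ[w; COUNT(*)→c](π[w](S)) → 2

|E| = 2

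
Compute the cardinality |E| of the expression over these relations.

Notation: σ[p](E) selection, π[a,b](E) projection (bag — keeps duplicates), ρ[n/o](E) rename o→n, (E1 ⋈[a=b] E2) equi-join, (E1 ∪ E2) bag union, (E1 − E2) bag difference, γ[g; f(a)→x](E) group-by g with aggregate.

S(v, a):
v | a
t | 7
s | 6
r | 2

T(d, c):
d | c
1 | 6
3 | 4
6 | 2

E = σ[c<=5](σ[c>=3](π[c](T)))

Row counts bottom-up:
  T → 3
  π[c](T) → 3
  σ[c>=3](π[c](T)) → 2
  σ[c<=5](σ[c>=3](π[c](T))) → 1

|E| = 1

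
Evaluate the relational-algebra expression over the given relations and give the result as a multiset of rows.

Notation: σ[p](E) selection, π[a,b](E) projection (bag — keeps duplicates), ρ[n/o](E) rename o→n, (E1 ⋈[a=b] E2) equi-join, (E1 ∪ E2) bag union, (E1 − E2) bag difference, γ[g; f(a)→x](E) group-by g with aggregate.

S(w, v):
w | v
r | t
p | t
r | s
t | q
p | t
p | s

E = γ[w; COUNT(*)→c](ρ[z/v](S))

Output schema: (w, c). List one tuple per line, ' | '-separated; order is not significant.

Stepwise |·|:
  S → 6
  ρ[z/v](S) → 6
  γ[w; COUNT(*)→c](ρ[z/v](S)) → 3

== RESULT ==
w | c
p | 3
r | 2
t | 1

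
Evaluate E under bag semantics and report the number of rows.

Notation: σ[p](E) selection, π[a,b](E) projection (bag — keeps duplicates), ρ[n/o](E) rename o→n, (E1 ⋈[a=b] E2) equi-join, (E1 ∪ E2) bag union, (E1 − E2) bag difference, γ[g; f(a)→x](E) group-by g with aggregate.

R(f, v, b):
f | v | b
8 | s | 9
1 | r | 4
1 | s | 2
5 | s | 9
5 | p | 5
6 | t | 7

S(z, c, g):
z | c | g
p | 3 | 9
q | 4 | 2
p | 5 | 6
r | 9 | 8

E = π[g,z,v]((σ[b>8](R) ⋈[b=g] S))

Row counts bottom-up:
  R → 6
  σ[b>8](R) → 2
  S → 4
  (σ[b>8](R) ⋈[b=g] S) → 2
  π[g,z,v]((σ[b>8](R) ⋈[b=g] S)) → 2

|E| = 2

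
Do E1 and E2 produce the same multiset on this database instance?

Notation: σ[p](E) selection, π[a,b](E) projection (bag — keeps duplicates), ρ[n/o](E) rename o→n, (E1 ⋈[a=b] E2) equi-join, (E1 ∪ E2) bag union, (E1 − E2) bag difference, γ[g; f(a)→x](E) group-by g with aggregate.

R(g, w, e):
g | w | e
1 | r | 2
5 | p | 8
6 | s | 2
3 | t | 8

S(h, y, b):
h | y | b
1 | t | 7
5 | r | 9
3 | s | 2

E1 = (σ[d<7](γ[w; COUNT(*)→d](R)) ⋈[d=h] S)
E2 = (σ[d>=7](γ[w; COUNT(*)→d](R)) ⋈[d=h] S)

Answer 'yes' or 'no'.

E1 stepwise |·|:
  R → 4
  γ[w; COUNT(*)→d](R) → 4
  σ[d<7](γ[w; COUNT(*)→d](R)) → 4
  S → 3
  (σ[d<7](γ[w; COUNT(*)→d](R)) ⋈[d=h] S) → 4
E2 stepwise |·|:
  R → 4
  γ[w; COUNT(*)→d](R) → 4
  σ[d>=7](γ[w; COUNT(*)→d](R)) → 0
  S → 3
  (σ[d>=7](γ[w; COUNT(*)→d](R)) ⋈[d=h] S) → 0

E1 result:
w | d | h | y | b
p | 1 | 1 | t | 7
r | 1 | 1 | t | 7
s | 1 | 1 | t | 7
t | 1 | 1 | t | 7
E2 result:
w | d | h | y | b
(0 rows)
Witness: ('t', 1, 1, 't', 7) appears 1× in E1 but 0× in E2.

no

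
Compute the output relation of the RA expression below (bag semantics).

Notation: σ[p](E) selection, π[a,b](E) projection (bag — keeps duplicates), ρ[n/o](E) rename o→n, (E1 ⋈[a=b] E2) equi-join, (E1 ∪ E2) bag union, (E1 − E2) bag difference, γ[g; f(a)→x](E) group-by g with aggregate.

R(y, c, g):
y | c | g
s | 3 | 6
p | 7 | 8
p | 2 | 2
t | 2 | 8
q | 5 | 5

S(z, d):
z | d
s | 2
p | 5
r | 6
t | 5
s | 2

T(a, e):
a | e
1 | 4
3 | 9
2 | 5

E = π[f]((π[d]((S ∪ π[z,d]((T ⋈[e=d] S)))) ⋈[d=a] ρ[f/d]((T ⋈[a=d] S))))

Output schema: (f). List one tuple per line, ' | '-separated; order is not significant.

Subexpression sizes:
  S → 5
  T → 3
  S → 5
  (T ⋈[e=d] S) → 2
  π[z,d]((T ⋈[e=d] S)) → 2
  (S ∪ π[z,d]((T ⋈[e=d] S))) → 7
  π[d]((S ∪ π[z,d]((T ⋈[e=d] S)))) → 7
  T → 3
  S → 5
  (T ⋈[a=d] S) → 2
  ρ[f/d]((T ⋈[a=d] S)) → 2
  (π[d]((S ∪ π[z,d]((T ⋈[e=d] S)))) ⋈[d=a] ρ[f/d]((T ⋈[a=d] S))) → 4
  π[f]((π[d]((S ∪ π[z,d]((T ⋈[e=d] S)))) ⋈[d=a] ρ[f/d]((T ⋈[a=d] S)))) → 4

== RESULT ==
f
2
2
2
2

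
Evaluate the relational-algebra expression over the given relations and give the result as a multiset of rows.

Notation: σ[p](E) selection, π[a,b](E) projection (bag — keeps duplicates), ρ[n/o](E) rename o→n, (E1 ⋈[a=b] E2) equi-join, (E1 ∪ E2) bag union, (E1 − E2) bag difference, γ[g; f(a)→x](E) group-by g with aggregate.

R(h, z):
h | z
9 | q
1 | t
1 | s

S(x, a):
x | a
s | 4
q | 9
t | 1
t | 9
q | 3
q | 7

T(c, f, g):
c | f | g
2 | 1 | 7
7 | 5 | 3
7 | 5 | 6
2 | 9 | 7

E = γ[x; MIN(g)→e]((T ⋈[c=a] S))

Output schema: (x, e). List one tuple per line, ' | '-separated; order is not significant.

Per-node cardinality:
  T → 4
  S → 6
  (T ⋈[c=a] S) → 2
  γ[x; MIN(g)→e]((T ⋈[c=a] S)) → 1

== RESULT ==
x | e
q | 3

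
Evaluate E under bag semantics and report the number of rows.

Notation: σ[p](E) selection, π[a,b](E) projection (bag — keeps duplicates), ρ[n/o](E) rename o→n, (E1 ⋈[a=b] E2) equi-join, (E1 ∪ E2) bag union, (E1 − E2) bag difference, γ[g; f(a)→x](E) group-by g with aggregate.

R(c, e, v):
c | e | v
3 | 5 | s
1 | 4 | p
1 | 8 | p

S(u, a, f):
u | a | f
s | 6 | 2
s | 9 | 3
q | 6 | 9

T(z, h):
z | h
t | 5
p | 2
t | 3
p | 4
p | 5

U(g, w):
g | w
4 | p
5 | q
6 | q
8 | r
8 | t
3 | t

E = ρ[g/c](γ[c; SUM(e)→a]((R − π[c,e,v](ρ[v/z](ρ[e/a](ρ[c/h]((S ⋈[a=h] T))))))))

Subexpression sizes:
  R → 3
  S → 3
  T → 5
  (S ⋈[a=h] T) → 0
  ρ[c/h]((S ⋈[a=h] T)) → 0
  ρ[e/a](ρ[c/h]((S ⋈[a=h] T))) → 0
  ρ[v/z](ρ[e/a](ρ[c/h]((S ⋈[a=h] T)))) → 0
  π[c,e,v](ρ[v/z](ρ[e/a](ρ[c/h]((S ⋈[a=h] T))))) → 0
  (R − π[c,e,v](ρ[v/z](ρ[e/a](ρ[c/h]((S ⋈[a=h] T)))))) → 3
  γ[c; SUM(e)→a]((R − π[c,e,v](ρ[v/z](ρ[e/a](ρ[c/h]((S ⋈[a=h] T))))))) → 2
  ρ[g/c](γ[c; SUM(e)→a]((R − π[c,e,v](ρ[v/z](ρ[e/a](ρ[c/h]((S ⋈[a=h] T)))))))) → 2

|E| = 2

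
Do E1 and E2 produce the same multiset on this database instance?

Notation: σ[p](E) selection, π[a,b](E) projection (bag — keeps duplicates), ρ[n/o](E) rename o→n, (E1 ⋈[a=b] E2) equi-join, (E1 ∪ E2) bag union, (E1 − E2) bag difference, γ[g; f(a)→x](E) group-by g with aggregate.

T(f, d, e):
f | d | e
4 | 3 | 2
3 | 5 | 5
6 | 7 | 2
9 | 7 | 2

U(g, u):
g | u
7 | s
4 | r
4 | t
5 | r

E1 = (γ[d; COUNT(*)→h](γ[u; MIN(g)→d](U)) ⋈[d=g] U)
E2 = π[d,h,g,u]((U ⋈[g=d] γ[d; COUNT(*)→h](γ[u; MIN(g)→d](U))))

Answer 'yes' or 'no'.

E1 subexpression sizes:
  U → 4
  γ[u; MIN(g)→d](U) → 3
  γ[d; COUNT(*)→h](γ[u; MIN(g)→d](U)) → 2
  U → 4
  (γ[d; COUNT(*)→h](γ[u; MIN(g)→d](U)) ⋈[d=g] U) → 3
E2 subexpression sizes:
  U → 4
  U → 4
  γ[u; MIN(g)→d](U) → 3
  γ[d; COUNT(*)→h](γ[u; MIN(g)→d](U)) → 2
  (U ⋈[g=d] γ[d; COUNT(*)→h](γ[u; MIN(g)→d](U))) → 3
  π[d,h,g,u]((U ⋈[g=d] γ[d; COUNT(*)→h](γ[u; MIN(g)→d](U)))) → 3

E1 and E2 produce the same multiset:
d | h | g | u
4 | 2 | 4 | r
4 | 2 | 4 | t
7 | 1 | 7 | s

yes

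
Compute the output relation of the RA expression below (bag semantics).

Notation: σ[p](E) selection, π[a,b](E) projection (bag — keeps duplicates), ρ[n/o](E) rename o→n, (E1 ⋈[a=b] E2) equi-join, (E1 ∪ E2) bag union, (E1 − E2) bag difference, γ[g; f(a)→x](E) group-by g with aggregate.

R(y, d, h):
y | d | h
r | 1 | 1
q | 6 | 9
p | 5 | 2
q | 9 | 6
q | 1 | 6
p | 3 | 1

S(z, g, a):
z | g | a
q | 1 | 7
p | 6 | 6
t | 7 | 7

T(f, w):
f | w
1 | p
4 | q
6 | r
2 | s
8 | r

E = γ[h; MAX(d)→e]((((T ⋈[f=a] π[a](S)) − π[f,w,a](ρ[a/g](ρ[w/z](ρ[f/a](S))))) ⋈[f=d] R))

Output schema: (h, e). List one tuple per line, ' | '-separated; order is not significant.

Row counts bottom-up:
  T → 5
  S → 3
  π[a](S) → 3
  (T ⋈[f=a] π[a](S)) → 1
  S → 3
  ρ[f/a](S) → 3
  ρ[w/z](ρ[f/a](S)) → 3
  ρ[a/g](ρ[w/z](ρ[f/a](S))) → 3
  π[f,w,a](ρ[a/g](ρ[w/z](ρ[f/a](S)))) → 3
  ((T ⋈[f=a] π[a](S)) − π[f,w,a](ρ[a/g](ρ[w/z](ρ[f/a](S))))) → 1
  R → 6
  (((T ⋈[f=a] π[a](S)) − π[f,w,a](ρ[a/g](ρ[w/z](ρ[f/a](S))))) ⋈[f=d] R) → 1
  γ[h; MAX(d)→e]((((T ⋈[f=a] π[a](S)) − π[f,w,a](ρ[a/g](ρ[w/z](ρ[f/a](S))))) ⋈[f=d] R)) → 1

== RESULT ==
h | e
9 | 6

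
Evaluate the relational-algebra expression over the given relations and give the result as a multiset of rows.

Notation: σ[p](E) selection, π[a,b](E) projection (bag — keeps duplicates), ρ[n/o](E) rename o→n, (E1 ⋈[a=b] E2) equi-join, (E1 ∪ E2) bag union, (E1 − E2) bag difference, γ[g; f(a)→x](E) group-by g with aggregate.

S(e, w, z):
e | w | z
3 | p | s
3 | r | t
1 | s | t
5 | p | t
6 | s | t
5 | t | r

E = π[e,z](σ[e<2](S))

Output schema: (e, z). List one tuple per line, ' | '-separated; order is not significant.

Per-node cardinality:
  S → 6
  σ[e<2](S) → 1
  π[e,z](σ[e<2](S)) → 1

== RESULT ==
e | z
1 | t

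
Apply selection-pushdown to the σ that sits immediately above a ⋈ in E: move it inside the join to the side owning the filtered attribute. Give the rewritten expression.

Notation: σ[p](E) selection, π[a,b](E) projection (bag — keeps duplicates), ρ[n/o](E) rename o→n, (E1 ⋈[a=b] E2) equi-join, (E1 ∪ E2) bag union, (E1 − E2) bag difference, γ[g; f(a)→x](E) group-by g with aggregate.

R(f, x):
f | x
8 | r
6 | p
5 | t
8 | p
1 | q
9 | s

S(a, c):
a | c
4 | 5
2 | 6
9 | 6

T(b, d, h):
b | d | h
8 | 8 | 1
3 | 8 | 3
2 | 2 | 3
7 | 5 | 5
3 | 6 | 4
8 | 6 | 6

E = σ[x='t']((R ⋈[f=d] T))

σ filters on x, owned by the left side.
E' = (σ[x='t'](R) ⋈[f=d] T)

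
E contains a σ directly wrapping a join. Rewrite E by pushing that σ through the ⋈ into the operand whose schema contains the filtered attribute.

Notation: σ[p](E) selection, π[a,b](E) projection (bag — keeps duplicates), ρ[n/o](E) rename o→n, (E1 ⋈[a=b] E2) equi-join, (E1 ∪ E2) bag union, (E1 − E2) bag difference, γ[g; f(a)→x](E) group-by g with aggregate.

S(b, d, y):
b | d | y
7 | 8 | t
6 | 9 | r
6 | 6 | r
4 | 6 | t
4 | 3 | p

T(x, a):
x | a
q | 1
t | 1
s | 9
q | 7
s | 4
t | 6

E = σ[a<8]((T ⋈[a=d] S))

σ filters on a, owned by the left side.
E' = (σ[a<8](T) ⋈[a=d] S)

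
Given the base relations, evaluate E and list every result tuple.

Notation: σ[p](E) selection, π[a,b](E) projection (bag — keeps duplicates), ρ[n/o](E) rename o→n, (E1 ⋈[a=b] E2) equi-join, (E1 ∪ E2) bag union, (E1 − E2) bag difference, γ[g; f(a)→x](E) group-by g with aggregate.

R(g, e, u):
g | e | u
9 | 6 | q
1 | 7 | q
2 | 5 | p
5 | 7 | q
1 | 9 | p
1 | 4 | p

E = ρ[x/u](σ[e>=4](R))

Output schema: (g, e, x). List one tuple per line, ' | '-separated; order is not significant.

Stepwise |·|:
  R → 6
  σ[e>=4](R) → 6
  ρ[x/u](σ[e>=4](R)) → 6

== RESULT ==
g | e | x
1 | 4 | p
1 | 7 | q
1 | 9 | p
2 | 5 | p
5 | 7 | q
9 | 6 | q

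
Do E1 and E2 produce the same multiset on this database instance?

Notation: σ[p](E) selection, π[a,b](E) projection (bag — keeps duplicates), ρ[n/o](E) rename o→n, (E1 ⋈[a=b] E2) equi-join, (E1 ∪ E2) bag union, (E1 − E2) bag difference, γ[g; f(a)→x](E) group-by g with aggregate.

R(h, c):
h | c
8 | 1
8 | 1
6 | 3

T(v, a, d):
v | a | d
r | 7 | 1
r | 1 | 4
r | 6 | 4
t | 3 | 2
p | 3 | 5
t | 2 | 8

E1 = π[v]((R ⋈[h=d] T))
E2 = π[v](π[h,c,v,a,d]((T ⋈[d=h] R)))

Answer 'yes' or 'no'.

E1 subexpression sizes:
  R → 3
  T → 6
  (R ⋈[h=d] T) → 2
  π[v]((R ⋈[h=d] T)) → 2
E2 subexpression sizes:
  T → 6
  R → 3
  (T ⋈[d=h] R) → 2
  π[h,c,v,a,d]((T ⋈[d=h] R)) → 2
  π[v](π[h,c,v,a,d]((T ⋈[d=h] R))) → 2

E1 and E2 produce the same multiset:
v
t
t

yes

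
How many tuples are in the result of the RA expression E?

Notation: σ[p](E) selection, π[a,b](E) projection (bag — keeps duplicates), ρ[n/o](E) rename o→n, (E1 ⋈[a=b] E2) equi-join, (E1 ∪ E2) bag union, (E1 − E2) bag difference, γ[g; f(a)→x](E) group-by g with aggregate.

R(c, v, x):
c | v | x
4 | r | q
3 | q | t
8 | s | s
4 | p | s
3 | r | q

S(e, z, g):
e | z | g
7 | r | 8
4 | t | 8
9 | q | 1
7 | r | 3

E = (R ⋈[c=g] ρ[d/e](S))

Row counts bottom-up:
  R → 5
  S → 4
  ρ[d/e](S) → 4
  (R ⋈[c=g] ρ[d/e](S)) → 4

|E| = 4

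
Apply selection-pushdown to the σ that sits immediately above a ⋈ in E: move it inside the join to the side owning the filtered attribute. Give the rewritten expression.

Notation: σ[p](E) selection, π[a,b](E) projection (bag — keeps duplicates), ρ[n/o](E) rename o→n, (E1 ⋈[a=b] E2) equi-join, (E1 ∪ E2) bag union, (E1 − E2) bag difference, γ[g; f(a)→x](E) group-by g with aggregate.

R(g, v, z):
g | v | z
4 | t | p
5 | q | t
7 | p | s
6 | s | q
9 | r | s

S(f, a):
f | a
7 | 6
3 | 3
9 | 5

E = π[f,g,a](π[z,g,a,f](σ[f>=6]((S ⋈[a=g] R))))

σ filters on f, owned by the left side.
E' = π[f,g,a](π[z,g,a,f]((σ[f>=6](S) ⋈[a=g] R)))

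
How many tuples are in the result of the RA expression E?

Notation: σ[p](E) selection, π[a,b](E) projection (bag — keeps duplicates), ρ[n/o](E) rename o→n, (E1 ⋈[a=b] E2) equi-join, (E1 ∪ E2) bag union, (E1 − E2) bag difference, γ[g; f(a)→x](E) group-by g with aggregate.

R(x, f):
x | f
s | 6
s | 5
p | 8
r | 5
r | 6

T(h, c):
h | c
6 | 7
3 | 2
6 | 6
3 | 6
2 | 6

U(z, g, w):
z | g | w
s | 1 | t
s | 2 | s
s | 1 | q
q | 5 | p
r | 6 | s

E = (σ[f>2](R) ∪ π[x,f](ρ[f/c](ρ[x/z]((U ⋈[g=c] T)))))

Subexpression sizes:
  R → 5
  σ[f>2](R) → 5
  U → 5
  T → 5
  (U ⋈[g=c] T) → 4
  ρ[x/z]((U ⋈[g=c] T)) → 4
  ρ[f/c](ρ[x/z]((U ⋈[g=c] T))) → 4
  π[x,f](ρ[f/c](ρ[x/z]((U ⋈[g=c] T)))) → 4
  (σ[f>2](R) ∪ π[x,f](ρ[f/c](ρ[x/z]((U ⋈[g=c] T))))) → 9

|E| = 9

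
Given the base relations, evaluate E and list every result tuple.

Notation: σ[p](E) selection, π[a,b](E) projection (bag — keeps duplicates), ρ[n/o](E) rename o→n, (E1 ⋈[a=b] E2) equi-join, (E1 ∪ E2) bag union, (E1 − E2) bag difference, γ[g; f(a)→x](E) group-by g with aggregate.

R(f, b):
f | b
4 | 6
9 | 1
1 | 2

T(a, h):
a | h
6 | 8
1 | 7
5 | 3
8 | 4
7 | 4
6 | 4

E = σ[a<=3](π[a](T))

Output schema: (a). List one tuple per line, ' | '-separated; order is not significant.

Subexpression sizes:
  T → 6
  π[a](T) → 6
  σ[a<=3](π[a](T)) → 1

== RESULT ==
a
1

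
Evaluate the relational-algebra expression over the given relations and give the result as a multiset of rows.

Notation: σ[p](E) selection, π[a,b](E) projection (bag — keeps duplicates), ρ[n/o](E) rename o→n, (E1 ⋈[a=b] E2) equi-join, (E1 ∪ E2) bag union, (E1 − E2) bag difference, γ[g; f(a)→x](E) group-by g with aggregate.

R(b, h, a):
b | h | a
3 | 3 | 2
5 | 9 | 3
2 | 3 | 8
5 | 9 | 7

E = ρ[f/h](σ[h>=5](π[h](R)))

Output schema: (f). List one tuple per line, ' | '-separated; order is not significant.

Per-node cardinality:
  R → 4
  π[h](R) → 4
  σ[h>=5](π[h](R)) → 2
  ρ[f/h](σ[h>=5](π[h](R))) → 2

== RESULT ==
f
9
9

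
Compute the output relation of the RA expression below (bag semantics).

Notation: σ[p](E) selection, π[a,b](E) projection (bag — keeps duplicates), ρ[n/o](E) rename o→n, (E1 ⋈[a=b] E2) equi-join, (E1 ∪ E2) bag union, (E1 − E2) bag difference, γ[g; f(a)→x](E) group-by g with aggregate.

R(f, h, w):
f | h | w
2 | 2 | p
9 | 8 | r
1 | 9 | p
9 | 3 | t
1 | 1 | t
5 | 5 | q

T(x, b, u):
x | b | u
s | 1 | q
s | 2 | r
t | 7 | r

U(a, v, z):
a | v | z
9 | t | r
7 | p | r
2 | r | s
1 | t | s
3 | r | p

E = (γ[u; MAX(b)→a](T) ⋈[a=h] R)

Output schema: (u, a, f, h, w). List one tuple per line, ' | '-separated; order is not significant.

Row counts bottom-up:
  T → 3
  γ[u; MAX(b)→a](T) → 2
  R → 6
  (γ[u; MAX(b)→a](T) ⋈[a=h] R) → 1

== RESULT ==
u | a | f | h | w
q | 1 | 1 | 1 | t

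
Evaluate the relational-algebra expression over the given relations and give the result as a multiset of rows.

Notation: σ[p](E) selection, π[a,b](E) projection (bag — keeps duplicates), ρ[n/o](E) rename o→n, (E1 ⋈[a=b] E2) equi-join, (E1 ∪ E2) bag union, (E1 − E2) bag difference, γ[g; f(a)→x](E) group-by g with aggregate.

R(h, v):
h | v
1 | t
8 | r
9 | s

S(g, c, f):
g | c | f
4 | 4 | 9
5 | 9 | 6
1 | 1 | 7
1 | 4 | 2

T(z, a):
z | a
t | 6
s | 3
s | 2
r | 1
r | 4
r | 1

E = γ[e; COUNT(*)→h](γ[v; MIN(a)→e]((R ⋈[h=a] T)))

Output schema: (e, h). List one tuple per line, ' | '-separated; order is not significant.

Subexpression sizes:
  R → 3
  T → 6
  (R ⋈[h=a] T) → 2
  γ[v; MIN(a)→e]((R ⋈[h=a] T)) → 1
  γ[e; COUNT(*)→h](γ[v; MIN(a)→e]((R ⋈[h=a] T))) → 1

== RESULT ==
e | h
1 | 1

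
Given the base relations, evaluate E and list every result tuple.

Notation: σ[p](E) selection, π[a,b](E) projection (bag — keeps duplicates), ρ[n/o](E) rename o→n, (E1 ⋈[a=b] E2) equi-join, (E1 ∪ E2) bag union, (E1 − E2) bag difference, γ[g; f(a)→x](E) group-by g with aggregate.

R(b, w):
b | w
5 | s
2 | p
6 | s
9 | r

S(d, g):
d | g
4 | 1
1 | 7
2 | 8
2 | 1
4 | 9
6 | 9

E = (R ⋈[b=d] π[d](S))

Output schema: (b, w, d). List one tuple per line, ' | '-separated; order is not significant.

Stepwise |·|:
  R → 4
  S → 6
  π[d](S) → 6
  (R ⋈[b=d] π[d](S)) → 3

== RESULT ==
b | w | d
2 | p | 2
2 | p | 2
6 | s | 6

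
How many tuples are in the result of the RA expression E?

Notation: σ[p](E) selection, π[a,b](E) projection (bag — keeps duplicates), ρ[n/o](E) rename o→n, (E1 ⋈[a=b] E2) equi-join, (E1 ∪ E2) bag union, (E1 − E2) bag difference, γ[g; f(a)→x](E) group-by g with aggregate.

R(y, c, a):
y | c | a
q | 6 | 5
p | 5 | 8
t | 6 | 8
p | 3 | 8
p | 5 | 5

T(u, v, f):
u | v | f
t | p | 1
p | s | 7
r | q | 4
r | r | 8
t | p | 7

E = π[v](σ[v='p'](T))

Stepwise |·|:
  T → 5
  σ[v='p'](T) → 2
  π[v](σ[v='p'](T)) → 2

|E| = 2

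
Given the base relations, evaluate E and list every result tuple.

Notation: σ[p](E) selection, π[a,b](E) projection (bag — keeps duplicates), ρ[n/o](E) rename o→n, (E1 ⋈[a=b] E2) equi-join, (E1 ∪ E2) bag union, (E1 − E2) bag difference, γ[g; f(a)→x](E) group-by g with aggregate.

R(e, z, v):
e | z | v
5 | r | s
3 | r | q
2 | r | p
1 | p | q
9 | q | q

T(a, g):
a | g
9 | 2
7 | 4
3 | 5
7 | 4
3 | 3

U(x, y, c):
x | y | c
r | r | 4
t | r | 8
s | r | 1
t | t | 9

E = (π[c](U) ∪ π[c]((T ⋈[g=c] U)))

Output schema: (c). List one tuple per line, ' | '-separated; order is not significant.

Row counts bottom-up:
  U → 4
  π[c](U) → 4
  T → 5
  U → 4
  (T ⋈[g=c] U) → 2
  π[c]((T ⋈[g=c] U)) → 2
  (π[c](U) ∪ π[c]((T ⋈[g=c] U))) → 6

== RESULT ==
c
1
4
4
4
8
9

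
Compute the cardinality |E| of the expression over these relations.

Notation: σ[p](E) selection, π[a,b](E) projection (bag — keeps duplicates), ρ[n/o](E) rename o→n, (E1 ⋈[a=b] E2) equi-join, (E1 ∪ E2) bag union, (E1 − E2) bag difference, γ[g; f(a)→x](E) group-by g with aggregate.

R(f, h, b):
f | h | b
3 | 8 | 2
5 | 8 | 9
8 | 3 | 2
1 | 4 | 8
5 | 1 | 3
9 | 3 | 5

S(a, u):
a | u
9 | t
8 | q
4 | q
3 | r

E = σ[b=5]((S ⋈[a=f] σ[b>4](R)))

Row counts bottom-up:
  S → 4
  R → 6
  σ[b>4](R) → 3
  (S ⋈[a=f] σ[b>4](R)) → 1
  σ[b=5]((S ⋈[a=f] σ[b>4](R))) → 1

|E| = 1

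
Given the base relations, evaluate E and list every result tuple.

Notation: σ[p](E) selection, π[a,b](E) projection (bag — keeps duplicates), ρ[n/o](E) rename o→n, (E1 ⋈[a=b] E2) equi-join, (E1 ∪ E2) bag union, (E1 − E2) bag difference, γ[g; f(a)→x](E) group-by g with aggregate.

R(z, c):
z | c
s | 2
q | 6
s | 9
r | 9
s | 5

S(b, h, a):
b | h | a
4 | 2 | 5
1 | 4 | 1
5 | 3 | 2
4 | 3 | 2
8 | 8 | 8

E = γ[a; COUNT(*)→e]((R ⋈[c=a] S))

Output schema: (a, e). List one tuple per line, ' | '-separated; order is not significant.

Subexpression sizes:
  R → 5
  S → 5
  (R ⋈[c=a] S) → 3
  γ[a; COUNT(*)→e]((R ⋈[c=a] S)) → 2

== RESULT ==
a | e
2 | 2
5 | 1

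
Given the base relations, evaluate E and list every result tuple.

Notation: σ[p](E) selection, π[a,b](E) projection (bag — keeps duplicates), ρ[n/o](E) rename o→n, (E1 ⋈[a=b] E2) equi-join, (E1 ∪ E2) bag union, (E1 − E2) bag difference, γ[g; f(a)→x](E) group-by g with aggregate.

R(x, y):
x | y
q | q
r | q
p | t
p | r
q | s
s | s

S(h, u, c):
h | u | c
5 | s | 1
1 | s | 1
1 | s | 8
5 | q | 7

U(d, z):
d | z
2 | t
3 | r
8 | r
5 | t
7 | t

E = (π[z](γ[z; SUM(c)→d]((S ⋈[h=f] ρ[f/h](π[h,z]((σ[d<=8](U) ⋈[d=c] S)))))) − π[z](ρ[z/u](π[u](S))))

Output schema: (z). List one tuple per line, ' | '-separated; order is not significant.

Stepwise |·|:
  S → 4
  U → 5
  σ[d<=8](U) → 5
  S → 4
  (σ[d<=8](U) ⋈[d=c] S) → 2
  π[h,z]((σ[d<=8](U) ⋈[d=c] S)) → 2
  ρ[f/h](π[h,z]((σ[d<=8](U) ⋈[d=c] S))) → 2
  (S ⋈[h=f] ρ[f/h](π[h,z]((σ[d<=8](U) ⋈[d=c] S)))) → 4
  γ[z; SUM(c)→d]((S ⋈[h=f] ρ[f/h](π[h,z]((σ[d<=8](U) ⋈[d=c] S))))) → 2
  π[z](γ[z; SUM(c)→d]((S ⋈[h=f] ρ[f/h](π[h,z]((σ[d<=8](U) ⋈[d=c] S)))))) → 2
  S → 4
  π[u](S) → 4
  ρ[z/u](π[u](S)) → 4
  π[z](ρ[z/u](π[u](S))) → 4
  (π[z](γ[z; SUM(c)→d]((S ⋈[h=f] ρ[f/h](π[h,z]((σ[d<=8](U) ⋈[d=c] S)))))) − π[z](ρ[z/u](π[u](S)))) → 2

== RESULT ==
z
r
t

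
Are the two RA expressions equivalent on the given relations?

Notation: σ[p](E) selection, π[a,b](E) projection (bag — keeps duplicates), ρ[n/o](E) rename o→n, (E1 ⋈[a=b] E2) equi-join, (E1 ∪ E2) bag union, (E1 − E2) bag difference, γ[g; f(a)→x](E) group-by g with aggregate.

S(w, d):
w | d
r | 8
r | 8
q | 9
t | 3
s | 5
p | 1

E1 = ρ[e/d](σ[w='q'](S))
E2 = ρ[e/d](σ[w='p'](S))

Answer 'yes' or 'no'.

E1 per-node cardinality:
  S → 6
  σ[w='q'](S) → 1
  ρ[e/d](σ[w='q'](S)) → 1
E2 per-node cardinality:
  S → 6
  σ[w='p'](S) → 1
  ρ[e/d](σ[w='p'](S)) → 1

E1 result:
w | e
q | 9
E2 result:
w | e
p | 1
Witness: ('q', 9) appears 1× in E1 but 0× in E2.

no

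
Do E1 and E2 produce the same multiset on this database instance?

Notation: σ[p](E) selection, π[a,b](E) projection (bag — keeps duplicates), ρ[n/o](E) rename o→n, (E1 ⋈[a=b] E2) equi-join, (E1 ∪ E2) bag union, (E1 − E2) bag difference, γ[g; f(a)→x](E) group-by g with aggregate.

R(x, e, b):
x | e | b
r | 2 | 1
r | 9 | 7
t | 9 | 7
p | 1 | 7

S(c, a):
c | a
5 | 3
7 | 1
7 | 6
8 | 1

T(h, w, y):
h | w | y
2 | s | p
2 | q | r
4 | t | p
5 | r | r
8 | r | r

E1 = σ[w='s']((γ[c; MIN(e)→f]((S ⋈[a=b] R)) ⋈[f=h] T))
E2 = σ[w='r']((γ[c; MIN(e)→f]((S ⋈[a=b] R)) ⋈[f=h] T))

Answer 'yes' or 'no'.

E1 subexpression sizes:
  S → 4
  R → 4
  (S ⋈[a=b] R) → 2
  γ[c; MIN(e)→f]((S ⋈[a=b] R)) → 2
  T → 5
  (γ[c; MIN(e)→f]((S ⋈[a=b] R)) ⋈[f=h] T) → 4
  σ[w='s']((γ[c; MIN(e)→f]((S ⋈[a=b] R)) ⋈[f=h] T)) → 2
E2 subexpression sizes:
  S → 4
  R → 4
  (S ⋈[a=b] R) → 2
  γ[c; MIN(e)→f]((S ⋈[a=b] R)) → 2
  T → 5
  (γ[c; MIN(e)→f]((S ⋈[a=b] R)) ⋈[f=h] T) → 4
  σ[w='r']((γ[c; MIN(e)→f]((S ⋈[a=b] R)) ⋈[f=h] T)) → 0

E1 result:
c | f | h | w | y
7 | 2 | 2 | s | p
8 | 2 | 2 | s | p
E2 result:
c | f | h | w | y
(0 rows)
Witness: (7, 2, 2, 's', 'p') appears 1× in E1 but 0× in E2.

no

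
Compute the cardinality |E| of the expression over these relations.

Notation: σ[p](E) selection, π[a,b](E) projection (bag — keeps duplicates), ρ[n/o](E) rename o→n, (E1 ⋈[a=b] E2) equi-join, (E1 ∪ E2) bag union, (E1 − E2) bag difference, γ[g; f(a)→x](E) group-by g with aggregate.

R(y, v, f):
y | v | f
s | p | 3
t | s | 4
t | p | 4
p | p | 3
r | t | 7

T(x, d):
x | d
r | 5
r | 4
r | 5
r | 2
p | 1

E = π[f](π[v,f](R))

Subexpression sizes:
  R → 5
  π[v,f](R) → 5
  π[f](π[v,f](R)) → 5

|E| = 5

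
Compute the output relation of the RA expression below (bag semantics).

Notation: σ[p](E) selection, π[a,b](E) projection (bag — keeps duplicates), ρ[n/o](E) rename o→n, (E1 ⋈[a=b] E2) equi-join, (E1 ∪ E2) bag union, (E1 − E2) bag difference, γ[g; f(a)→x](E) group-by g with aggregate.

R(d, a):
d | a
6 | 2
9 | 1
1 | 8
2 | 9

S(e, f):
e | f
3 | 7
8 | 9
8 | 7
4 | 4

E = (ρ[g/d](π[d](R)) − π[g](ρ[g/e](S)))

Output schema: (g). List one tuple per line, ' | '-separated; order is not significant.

Row counts bottom-up:
  R → 4
  π[d](R) → 4
  ρ[g/d](π[d](R)) → 4
  S → 4
  ρ[g/e](S) → 4
  π[g](ρ[g/e](S)) → 4
  (ρ[g/d](π[d](R)) − π[g](ρ[g/e](S))) → 4

== RESULT ==
g
1
2
6
9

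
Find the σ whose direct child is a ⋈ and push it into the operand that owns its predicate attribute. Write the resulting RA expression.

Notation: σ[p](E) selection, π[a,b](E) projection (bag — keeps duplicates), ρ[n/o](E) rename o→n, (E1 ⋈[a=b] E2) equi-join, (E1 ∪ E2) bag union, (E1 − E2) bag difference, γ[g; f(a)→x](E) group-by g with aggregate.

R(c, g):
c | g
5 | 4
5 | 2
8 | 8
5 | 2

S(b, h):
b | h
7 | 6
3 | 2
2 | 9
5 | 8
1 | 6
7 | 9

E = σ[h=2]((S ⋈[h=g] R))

σ filters on h, owned by the left side.
E' = (σ[h=2](S) ⋈[h=g] R)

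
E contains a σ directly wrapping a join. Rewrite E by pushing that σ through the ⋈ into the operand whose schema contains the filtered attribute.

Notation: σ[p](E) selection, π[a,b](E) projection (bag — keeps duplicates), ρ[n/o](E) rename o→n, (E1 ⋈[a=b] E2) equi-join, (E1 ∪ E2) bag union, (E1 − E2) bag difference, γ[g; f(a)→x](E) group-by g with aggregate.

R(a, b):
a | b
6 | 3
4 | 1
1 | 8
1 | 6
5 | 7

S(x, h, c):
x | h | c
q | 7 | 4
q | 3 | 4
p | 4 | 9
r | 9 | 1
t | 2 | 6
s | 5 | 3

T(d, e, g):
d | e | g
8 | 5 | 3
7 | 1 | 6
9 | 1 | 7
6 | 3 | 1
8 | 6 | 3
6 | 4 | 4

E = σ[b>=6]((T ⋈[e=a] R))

σ filters on b, owned by the right side.
E' = (T ⋈[e=a] σ[b>=6](R))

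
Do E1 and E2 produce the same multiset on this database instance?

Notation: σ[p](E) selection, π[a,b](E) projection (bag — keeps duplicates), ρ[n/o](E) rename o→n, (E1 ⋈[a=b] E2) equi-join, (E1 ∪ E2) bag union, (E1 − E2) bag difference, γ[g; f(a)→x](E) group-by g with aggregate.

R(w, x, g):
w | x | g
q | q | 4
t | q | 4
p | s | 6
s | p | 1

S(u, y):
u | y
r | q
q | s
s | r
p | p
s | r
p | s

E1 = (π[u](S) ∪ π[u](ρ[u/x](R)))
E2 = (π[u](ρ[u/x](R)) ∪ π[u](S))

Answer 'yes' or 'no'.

E1 subexpression sizes:
  S → 6
  π[u](S) → 6
  R → 4
  ρ[u/x](R) → 4
  π[u](ρ[u/x](R)) → 4
  (π[u](S) ∪ π[u](ρ[u/x](R))) → 10
E2 subexpression sizes:
  R → 4
  ρ[u/x](R) → 4
  π[u](ρ[u/x](R)) → 4
  S → 6
  π[u](S) → 6
  (π[u](ρ[u/x](R)) ∪ π[u](S)) → 10

E1 and E2 produce the same multiset:
u
p
p
p
q
q
q
r
s
s
s

yes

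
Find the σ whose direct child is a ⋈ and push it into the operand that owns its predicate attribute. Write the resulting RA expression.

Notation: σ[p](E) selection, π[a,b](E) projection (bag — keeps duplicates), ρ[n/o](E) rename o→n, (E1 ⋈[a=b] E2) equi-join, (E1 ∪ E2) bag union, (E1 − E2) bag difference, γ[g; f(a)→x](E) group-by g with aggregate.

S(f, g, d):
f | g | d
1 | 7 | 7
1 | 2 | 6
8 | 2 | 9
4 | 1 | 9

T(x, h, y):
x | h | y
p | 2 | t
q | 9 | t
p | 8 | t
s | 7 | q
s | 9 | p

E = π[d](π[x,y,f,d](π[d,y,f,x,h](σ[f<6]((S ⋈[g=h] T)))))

σ filters on f, owned by the left side.
E' = π[d](π[x,y,f,d](π[d,y,f,x,h]((σ[f<6](S) ⋈[g=h] T))))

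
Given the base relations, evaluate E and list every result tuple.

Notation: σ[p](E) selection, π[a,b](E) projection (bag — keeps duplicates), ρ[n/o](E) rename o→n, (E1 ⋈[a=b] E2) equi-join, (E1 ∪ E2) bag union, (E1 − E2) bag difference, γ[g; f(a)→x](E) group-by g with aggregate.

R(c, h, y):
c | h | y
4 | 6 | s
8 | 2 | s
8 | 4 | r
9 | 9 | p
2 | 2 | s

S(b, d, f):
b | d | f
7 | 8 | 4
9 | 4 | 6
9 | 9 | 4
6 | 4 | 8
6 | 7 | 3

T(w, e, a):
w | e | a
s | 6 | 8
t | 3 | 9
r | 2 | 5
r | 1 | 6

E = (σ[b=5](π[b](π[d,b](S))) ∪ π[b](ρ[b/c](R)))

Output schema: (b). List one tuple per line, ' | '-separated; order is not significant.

Per-node cardinality:
  S → 5
  π[d,b](S) → 5
  π[b](π[d,b](S)) → 5
  σ[b=5](π[b](π[d,b](S))) → 0
  R → 5
  ρ[b/c](R) → 5
  π[b](ρ[b/c](R)) → 5
  (σ[b=5](π[b](π[d,b](S))) ∪ π[b](ρ[b/c](R))) → 5

== RESULT ==
b
2
4
8
8
9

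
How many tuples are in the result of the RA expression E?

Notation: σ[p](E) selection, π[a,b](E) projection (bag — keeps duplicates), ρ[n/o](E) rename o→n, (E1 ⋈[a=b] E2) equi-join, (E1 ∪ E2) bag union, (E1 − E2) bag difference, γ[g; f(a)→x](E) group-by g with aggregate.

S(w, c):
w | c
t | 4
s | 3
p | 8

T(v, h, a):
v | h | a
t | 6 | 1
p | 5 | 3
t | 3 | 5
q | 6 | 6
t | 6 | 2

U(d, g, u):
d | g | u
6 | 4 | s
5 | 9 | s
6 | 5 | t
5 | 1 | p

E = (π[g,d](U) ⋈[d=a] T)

Subexpression sizes:
  U → 4
  π[g,d](U) → 4
  T → 5
  (π[g,d](U) ⋈[d=a] T) → 4

|E| = 4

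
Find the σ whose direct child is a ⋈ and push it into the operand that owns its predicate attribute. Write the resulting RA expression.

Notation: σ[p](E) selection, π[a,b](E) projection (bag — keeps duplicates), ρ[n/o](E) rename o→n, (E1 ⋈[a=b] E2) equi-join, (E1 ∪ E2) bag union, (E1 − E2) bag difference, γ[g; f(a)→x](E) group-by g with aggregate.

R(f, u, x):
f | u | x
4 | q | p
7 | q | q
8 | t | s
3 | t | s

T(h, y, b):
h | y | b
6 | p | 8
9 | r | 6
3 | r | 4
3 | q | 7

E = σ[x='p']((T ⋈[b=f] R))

σ filters on x, owned by the right side.
E' = (T ⋈[b=f] σ[x='p'](R))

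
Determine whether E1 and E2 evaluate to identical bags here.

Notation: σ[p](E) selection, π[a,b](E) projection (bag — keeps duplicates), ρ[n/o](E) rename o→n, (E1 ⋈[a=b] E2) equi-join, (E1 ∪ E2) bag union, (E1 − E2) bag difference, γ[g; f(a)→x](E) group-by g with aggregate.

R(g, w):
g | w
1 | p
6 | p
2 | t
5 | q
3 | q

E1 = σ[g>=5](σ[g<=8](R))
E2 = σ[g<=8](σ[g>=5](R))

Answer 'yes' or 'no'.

E1 row counts bottom-up:
  R → 5
  σ[g<=8](R) → 5
  σ[g>=5](σ[g<=8](R)) → 2
E2 row counts bottom-up:
  R → 5
  σ[g>=5](R) → 2
  σ[g<=8](σ[g>=5](R)) → 2

E1 and E2 produce the same multiset:
g | w
5 | q
6 | p

yes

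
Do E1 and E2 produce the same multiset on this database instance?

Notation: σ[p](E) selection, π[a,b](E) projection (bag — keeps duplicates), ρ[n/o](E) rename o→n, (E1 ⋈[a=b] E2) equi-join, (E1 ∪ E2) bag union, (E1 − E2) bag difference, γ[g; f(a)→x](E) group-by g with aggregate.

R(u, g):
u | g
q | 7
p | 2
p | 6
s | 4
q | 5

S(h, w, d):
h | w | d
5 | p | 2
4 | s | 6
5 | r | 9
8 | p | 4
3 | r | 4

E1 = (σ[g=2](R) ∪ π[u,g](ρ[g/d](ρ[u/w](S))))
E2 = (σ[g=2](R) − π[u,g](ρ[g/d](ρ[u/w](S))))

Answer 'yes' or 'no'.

E1 row counts bottom-up:
  R → 5
  σ[g=2](R) → 1
  S → 5
  ρ[u/w](S) → 5
  ρ[g/d](ρ[u/w](S)) → 5
  π[u,g](ρ[g/d](ρ[u/w](S))) → 5
  (σ[g=2](R) ∪ π[u,g](ρ[g/d](ρ[u/w](S)))) → 6
E2 row counts bottom-up:
  R → 5
  σ[g=2](R) → 1
  S → 5
  ρ[u/w](S) → 5
  ρ[g/d](ρ[u/w](S)) → 5
  π[u,g](ρ[g/d](ρ[u/w](S))) → 5
  (σ[g=2](R) − π[u,g](ρ[g/d](ρ[u/w](S)))) → 0

E1 result:
u | g
p | 2
p | 2
p | 4
r | 4
r | 9
s | 6
E2 result:
u | g
(0 rows)
Witness: ('s', 6) appears 1× in E1 but 0× in E2.

no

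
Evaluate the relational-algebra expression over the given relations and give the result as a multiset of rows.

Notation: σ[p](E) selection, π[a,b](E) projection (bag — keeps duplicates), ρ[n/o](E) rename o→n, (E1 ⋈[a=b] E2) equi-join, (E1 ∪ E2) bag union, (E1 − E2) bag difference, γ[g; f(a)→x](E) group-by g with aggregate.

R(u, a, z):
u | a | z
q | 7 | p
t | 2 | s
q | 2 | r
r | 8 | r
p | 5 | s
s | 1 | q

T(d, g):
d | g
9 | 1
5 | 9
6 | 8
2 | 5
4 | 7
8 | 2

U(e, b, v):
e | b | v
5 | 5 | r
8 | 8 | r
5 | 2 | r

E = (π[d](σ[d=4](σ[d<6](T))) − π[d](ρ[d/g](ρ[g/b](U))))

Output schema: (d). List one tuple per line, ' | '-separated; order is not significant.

Stepwise |·|:
  T → 6
  σ[d<6](T) → 3
  σ[d=4](σ[d<6](T)) → 1
  π[d](σ[d=4](σ[d<6](T))) → 1
  U → 3
  ρ[g/b](U) → 3
  ρ[d/g](ρ[g/b](U)) → 3
  π[d](ρ[d/g](ρ[g/b](U))) → 3
  (π[d](σ[d=4](σ[d<6](T))) − π[d](ρ[d/g](ρ[g/b](U)))) → 1

== RESULT ==
d
4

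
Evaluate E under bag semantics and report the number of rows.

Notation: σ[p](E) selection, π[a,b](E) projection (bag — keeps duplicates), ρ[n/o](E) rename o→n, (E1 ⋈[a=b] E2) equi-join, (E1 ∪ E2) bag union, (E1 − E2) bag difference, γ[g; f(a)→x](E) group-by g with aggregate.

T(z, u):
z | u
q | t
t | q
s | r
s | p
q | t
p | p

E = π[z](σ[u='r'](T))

Row counts bottom-up:
  T → 6
  σ[u='r'](T) → 1
  π[z](σ[u='r'](T)) → 1

|E| = 1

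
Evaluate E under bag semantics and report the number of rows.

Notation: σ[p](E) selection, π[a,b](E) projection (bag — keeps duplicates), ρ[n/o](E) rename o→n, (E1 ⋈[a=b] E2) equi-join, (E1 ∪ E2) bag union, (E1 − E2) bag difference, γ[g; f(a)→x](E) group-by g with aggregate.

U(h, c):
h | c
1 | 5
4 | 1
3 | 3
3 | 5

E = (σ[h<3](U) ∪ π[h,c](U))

Per-node cardinality:
  U → 4
  σ[h<3](U) → 1
  U → 4
  π[h,c](U) → 4
  (σ[h<3](U) ∪ π[h,c](U)) → 5

|E| = 5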